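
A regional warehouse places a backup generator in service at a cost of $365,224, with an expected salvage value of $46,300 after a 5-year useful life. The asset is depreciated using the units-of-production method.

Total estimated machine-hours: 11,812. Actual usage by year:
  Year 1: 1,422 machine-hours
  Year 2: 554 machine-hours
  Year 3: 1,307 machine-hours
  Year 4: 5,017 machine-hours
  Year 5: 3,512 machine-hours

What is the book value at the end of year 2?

$311,872

Depreciable base = $365,224 − $46,300 = $318,924.
Rate = $318,924 / 11,812 machine-hours = $27 per machine-hour.
Year 1: 1,422 × $27 = $38,394. Book value $326,830.
Year 2: 554 × $27 = $14,958. Book value $311,872.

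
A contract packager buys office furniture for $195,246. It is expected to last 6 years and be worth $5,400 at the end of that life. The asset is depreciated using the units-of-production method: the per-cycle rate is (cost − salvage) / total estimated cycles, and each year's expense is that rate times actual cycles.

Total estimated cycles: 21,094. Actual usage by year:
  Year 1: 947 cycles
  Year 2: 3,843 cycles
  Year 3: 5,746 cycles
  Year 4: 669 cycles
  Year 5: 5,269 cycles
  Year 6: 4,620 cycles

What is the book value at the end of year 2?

$152,136

Depreciable base = $195,246 − $5,400 = $189,846.
Rate = $189,846 / 21,094 cycles = $9 per cycle.
Year 1: 947 × $9 = $8,523. Book value $186,723.
Year 2: 3,843 × $9 = $34,587. Book value $152,136.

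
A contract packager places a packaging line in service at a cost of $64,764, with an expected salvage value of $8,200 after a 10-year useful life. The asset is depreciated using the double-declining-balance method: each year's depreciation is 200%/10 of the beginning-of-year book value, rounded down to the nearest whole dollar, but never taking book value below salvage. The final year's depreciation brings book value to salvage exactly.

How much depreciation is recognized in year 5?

$5,305

Depreciable base = $64,764 − $8,200 = $56,564.
Year 1: ⌊$64,764 × 200%/10⌋ = $12,952. Book value $51,812.
Year 2: ⌊$51,812 × 200%/10⌋ = $10,362. Book value $41,450.
Year 3: ⌊$41,450 × 200%/10⌋ = $8,290. Book value $33,160.
Year 4: ⌊$33,160 × 200%/10⌋ = $6,632. Book value $26,528.
Year 5: ⌊$26,528 × 200%/10⌋ = $5,305. Book value $21,223.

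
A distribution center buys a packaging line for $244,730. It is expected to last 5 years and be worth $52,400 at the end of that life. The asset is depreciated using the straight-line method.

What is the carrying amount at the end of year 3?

$129,332

Depreciable base = $244,730 − $52,400 = $192,330.
Annual expense = $192,330 / 5 = $38,466.
End of year 1: book value $206,264.
End of year 2: book value $167,798.
End of year 3: book value $129,332.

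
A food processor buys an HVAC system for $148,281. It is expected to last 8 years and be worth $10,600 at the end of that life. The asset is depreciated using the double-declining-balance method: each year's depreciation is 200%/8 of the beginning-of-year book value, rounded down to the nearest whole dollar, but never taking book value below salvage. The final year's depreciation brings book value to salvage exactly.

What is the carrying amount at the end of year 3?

Depreciable base = $148,281 − $10,600 = $137,681.
Year 1: ⌊$148,281 × 200%/8⌋ = $37,070. Book value $111,211.
Year 2: ⌊$111,211 × 200%/8⌋ = $27,802. Book value $83,409.
Year 3: ⌊$83,409 × 200%/8⌋ = $20,852. Book value $62,557.

$62,557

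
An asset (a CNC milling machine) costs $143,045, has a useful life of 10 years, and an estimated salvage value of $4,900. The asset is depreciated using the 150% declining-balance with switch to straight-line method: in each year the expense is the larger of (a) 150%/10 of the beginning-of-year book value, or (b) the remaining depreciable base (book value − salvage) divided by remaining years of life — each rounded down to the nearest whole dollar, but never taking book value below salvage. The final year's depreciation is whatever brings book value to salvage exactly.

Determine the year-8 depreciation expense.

Depreciable base = $143,045 − $4,900 = $138,145.
Year 1: DB = ⌊$143,045 × 150%/10⌋ = $21,456; SL = ⌊$138,145/10⌋ = $13,814 → take DB $21,456. Book value $121,589.
Year 2: DB = ⌊$121,589 × 150%/10⌋ = $18,238; SL = ⌊$116,689/9⌋ = $12,965 → take DB $18,238. Book value $103,351.
Year 3: DB = ⌊$103,351 × 150%/10⌋ = $15,502; SL = ⌊$98,451/8⌋ = $12,306 → take DB $15,502. Book value $87,849.
Year 4: DB = ⌊$87,849 × 150%/10⌋ = $13,177; SL = ⌊$82,949/7⌋ = $11,849 → take DB $13,177. Book value $74,672.
Year 5: DB = ⌊$74,672 × 150%/10⌋ = $11,200; SL = ⌊$69,772/6⌋ = $11,628 → take SL $11,628. Book value $63,044.
Year 6: DB = ⌊$63,044 × 150%/10⌋ = $9,456; SL = ⌊$58,144/5⌋ = $11,628 → take SL $11,628. Book value $51,416.
Year 7: DB = ⌊$51,416 × 150%/10⌋ = $7,712; SL = ⌊$46,516/4⌋ = $11,629 → take SL $11,629. Book value $39,787.
Year 8: DB = ⌊$39,787 × 150%/10⌋ = $5,968; SL = ⌊$34,887/3⌋ = $11,629 → take SL $11,629. Book value $28,158.

$11,629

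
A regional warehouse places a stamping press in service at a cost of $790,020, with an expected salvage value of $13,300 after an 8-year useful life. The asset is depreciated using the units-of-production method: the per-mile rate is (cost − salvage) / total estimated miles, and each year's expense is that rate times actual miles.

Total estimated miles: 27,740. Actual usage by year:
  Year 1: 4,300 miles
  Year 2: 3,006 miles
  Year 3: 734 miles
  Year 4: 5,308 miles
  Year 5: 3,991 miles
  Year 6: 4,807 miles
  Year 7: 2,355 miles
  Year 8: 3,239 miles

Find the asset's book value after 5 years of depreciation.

$304,528

Depreciable base = $790,020 − $13,300 = $776,720.
Rate = $776,720 / 27,740 miles = $28 per mile.
Year 1: 4,300 × $28 = $120,400. Book value $669,620.
Year 2: 3,006 × $28 = $84,168. Book value $585,452.
Year 3: 734 × $28 = $20,552. Book value $564,900.
Year 4: 5,308 × $28 = $148,624. Book value $416,276.
Year 5: 3,991 × $28 = $111,748. Book value $304,528.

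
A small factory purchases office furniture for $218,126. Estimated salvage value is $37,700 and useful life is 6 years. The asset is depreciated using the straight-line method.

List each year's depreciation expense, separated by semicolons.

Depreciable base = $218,126 − $37,700 = $180,426.
Annual expense = $180,426 / 6 = $30,071.
End of year 1: book value $188,055.
End of year 2: book value $157,984.
End of year 3: book value $127,913.
End of year 4: book value $97,842.
End of year 5: book value $67,771.
End of year 6: book value $37,700.

$30,071; $30,071; $30,071; $30,071; $30,071; $30,071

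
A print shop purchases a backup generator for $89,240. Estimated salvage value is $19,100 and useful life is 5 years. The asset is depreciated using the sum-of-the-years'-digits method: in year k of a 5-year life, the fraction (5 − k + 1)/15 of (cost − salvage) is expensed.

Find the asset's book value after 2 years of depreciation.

Depreciable base = $89,240 − $19,100 = $70,140.
Sum of the years' digits = 5+4+3+2+1 = 15.
Year 1: $70,140 × 5/15 = $23,380. Book value $65,860.
Year 2: $70,140 × 4/15 = $18,704. Book value $47,156.

$47,156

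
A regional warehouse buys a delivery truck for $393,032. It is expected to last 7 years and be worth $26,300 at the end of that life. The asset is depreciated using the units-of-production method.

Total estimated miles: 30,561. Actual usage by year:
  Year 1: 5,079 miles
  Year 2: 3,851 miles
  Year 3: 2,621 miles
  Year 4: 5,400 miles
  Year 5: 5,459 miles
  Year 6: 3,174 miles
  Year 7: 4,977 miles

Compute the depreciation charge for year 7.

$59,724

Depreciable base = $393,032 − $26,300 = $366,732.
Rate = $366,732 / 30,561 miles = $12 per mile.
Year 1: 5,079 × $12 = $60,948. Book value $332,084.
Year 2: 3,851 × $12 = $46,212. Book value $285,872.
Year 3: 2,621 × $12 = $31,452. Book value $254,420.
Year 4: 5,400 × $12 = $64,800. Book value $189,620.
Year 5: 5,459 × $12 = $65,508. Book value $124,112.
Year 6: 3,174 × $12 = $38,088. Book value $86,024.
Year 7: 4,977 × $12 = $59,724. Book value $26,300.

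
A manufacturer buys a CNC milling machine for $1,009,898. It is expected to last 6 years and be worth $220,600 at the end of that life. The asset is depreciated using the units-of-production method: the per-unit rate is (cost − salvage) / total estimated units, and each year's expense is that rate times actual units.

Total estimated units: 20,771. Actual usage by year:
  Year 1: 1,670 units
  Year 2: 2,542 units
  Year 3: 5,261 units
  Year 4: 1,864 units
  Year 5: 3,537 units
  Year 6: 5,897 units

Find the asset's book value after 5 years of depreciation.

Depreciable base = $1,009,898 − $220,600 = $789,298.
Rate = $789,298 / 20,771 units = $38 per unit.
Year 1: 1,670 × $38 = $63,460. Book value $946,438.
Year 2: 2,542 × $38 = $96,596. Book value $849,842.
Year 3: 5,261 × $38 = $199,918. Book value $649,924.
Year 4: 1,864 × $38 = $70,832. Book value $579,092.
Year 5: 3,537 × $38 = $134,406. Book value $444,686.

$444,686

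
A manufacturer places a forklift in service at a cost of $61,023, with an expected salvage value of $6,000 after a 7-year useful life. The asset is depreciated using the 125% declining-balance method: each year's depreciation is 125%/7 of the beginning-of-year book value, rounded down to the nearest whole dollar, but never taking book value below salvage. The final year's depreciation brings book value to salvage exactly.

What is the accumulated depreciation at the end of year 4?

$33,239

Depreciable base = $61,023 − $6,000 = $55,023.
Year 1: ⌊$61,023 × 125%/7⌋ = $10,896. Book value $50,127.
Year 2: ⌊$50,127 × 125%/7⌋ = $8,951. Book value $41,176.
Year 3: ⌊$41,176 × 125%/7⌋ = $7,352. Book value $33,824.
Year 4: ⌊$33,824 × 125%/7⌋ = $6,040. Book value $27,784.
Accumulated through year 4 = $61,023 − $27,784 = $33,239.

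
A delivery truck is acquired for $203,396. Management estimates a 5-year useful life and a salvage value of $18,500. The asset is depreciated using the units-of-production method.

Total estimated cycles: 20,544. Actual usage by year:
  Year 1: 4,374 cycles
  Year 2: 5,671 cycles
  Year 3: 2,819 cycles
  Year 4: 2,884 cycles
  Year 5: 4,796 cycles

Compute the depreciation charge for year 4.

$25,956

Depreciable base = $203,396 − $18,500 = $184,896.
Rate = $184,896 / 20,544 cycles = $9 per cycle.
Year 1: 4,374 × $9 = $39,366. Book value $164,030.
Year 2: 5,671 × $9 = $51,039. Book value $112,991.
Year 3: 2,819 × $9 = $25,371. Book value $87,620.
Year 4: 2,884 × $9 = $25,956. Book value $61,664.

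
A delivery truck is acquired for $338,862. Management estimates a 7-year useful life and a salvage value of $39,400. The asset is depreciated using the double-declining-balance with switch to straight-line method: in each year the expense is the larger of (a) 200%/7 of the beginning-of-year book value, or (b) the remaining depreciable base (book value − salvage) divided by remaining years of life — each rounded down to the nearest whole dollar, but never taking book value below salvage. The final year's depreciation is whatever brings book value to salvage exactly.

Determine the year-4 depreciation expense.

$35,283

Depreciable base = $338,862 − $39,400 = $299,462.
Year 1: DB = ⌊$338,862 × 200%/7⌋ = $96,817; SL = ⌊$299,462/7⌋ = $42,780 → take DB $96,817. Book value $242,045.
Year 2: DB = ⌊$242,045 × 200%/7⌋ = $69,155; SL = ⌊$202,645/6⌋ = $33,774 → take DB $69,155. Book value $172,890.
Year 3: DB = ⌊$172,890 × 200%/7⌋ = $49,397; SL = ⌊$133,490/5⌋ = $26,698 → take DB $49,397. Book value $123,493.
Year 4: DB = ⌊$123,493 × 200%/7⌋ = $35,283; SL = ⌊$84,093/4⌋ = $21,023 → take DB $35,283. Book value $88,210.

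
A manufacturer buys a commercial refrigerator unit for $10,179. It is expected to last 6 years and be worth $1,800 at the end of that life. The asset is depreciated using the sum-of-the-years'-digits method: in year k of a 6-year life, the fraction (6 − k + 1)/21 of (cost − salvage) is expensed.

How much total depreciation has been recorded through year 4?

Depreciable base = $10,179 − $1,800 = $8,379.
Sum of the years' digits = 6+5+4+3+2+1 = 21.
Year 1: $8,379 × 6/21 = $2,394. Book value $7,785.
Year 2: $8,379 × 5/21 = $1,995. Book value $5,790.
Year 3: $8,379 × 4/21 = $1,596. Book value $4,194.
Year 4: $8,379 × 3/21 = $1,197. Book value $2,997.
Accumulated through year 4 = $10,179 − $2,997 = $7,182.

$7,182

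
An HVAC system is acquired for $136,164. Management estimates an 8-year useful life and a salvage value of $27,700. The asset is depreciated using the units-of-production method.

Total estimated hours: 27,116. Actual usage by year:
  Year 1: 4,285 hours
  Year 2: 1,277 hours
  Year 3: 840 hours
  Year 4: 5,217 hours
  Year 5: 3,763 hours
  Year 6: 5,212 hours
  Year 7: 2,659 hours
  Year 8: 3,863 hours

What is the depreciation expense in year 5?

Depreciable base = $136,164 − $27,700 = $108,464.
Rate = $108,464 / 27,116 hours = $4 per hour.
Year 1: 4,285 × $4 = $17,140. Book value $119,024.
Year 2: 1,277 × $4 = $5,108. Book value $113,916.
Year 3: 840 × $4 = $3,360. Book value $110,556.
Year 4: 5,217 × $4 = $20,868. Book value $89,688.
Year 5: 3,763 × $4 = $15,052. Book value $74,636.

$15,052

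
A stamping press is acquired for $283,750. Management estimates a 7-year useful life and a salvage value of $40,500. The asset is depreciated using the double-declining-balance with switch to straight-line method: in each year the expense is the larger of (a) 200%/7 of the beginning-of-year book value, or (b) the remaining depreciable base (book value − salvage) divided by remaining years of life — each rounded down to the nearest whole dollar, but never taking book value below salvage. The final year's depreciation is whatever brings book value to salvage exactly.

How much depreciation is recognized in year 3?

$41,363

Depreciable base = $283,750 − $40,500 = $243,250.
Year 1: DB = ⌊$283,750 × 200%/7⌋ = $81,071; SL = ⌊$243,250/7⌋ = $34,750 → take DB $81,071. Book value $202,679.
Year 2: DB = ⌊$202,679 × 200%/7⌋ = $57,908; SL = ⌊$162,179/6⌋ = $27,029 → take DB $57,908. Book value $144,771.
Year 3: DB = ⌊$144,771 × 200%/7⌋ = $41,363; SL = ⌊$104,271/5⌋ = $20,854 → take DB $41,363. Book value $103,408.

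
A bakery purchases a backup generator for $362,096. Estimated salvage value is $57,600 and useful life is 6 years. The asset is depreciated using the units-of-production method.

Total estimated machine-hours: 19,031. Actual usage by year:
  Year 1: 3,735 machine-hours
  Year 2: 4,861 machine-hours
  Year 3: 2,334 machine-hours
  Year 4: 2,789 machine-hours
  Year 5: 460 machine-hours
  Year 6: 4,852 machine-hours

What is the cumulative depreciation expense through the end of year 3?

$174,880

Depreciable base = $362,096 − $57,600 = $304,496.
Rate = $304,496 / 19,031 machine-hours = $16 per machine-hour.
Year 1: 3,735 × $16 = $59,760. Book value $302,336.
Year 2: 4,861 × $16 = $77,776. Book value $224,560.
Year 3: 2,334 × $16 = $37,344. Book value $187,216.
Accumulated through year 3 = $362,096 − $187,216 = $174,880.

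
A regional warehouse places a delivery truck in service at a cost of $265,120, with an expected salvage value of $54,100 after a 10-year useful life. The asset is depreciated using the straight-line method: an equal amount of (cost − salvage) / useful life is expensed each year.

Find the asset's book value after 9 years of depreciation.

Depreciable base = $265,120 − $54,100 = $211,020.
Annual expense = $211,020 / 10 = $21,102.
End of year 1: book value $244,018.
End of year 2: book value $222,916.
End of year 3: book value $201,814.
End of year 4: book value $180,712.
End of year 5: book value $159,610.
End of year 6: book value $138,508.
End of year 7: book value $117,406.
End of year 8: book value $96,304.
End of year 9: book value $75,202.

$75,202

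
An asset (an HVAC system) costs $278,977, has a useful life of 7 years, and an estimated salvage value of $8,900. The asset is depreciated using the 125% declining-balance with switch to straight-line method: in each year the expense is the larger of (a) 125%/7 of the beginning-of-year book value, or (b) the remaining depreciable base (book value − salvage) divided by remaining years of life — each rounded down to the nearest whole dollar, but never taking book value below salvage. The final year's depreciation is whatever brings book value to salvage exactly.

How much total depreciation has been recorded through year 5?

Depreciable base = $278,977 − $8,900 = $270,077.
Year 1: DB = ⌊$278,977 × 125%/7⌋ = $49,817; SL = ⌊$270,077/7⌋ = $38,582 → take DB $49,817. Book value $229,160.
Year 2: DB = ⌊$229,160 × 125%/7⌋ = $40,921; SL = ⌊$220,260/6⌋ = $36,710 → take DB $40,921. Book value $188,239.
Year 3: DB = ⌊$188,239 × 125%/7⌋ = $33,614; SL = ⌊$179,339/5⌋ = $35,867 → take SL $35,867. Book value $152,372.
Year 4: DB = ⌊$152,372 × 125%/7⌋ = $27,209; SL = ⌊$143,472/4⌋ = $35,868 → take SL $35,868. Book value $116,504.
Year 5: DB = ⌊$116,504 × 125%/7⌋ = $20,804; SL = ⌊$107,604/3⌋ = $35,868 → take SL $35,868. Book value $80,636.
Accumulated through year 5 = $278,977 − $80,636 = $198,341.

$198,341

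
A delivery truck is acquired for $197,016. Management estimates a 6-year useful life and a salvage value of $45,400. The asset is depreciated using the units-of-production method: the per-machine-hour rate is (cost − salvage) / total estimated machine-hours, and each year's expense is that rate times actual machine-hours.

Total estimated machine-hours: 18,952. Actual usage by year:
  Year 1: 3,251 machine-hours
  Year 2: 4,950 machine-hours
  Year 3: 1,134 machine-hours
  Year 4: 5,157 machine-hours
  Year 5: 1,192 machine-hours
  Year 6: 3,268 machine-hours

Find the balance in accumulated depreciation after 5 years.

$125,472

Depreciable base = $197,016 − $45,400 = $151,616.
Rate = $151,616 / 18,952 machine-hours = $8 per machine-hour.
Year 1: 3,251 × $8 = $26,008. Book value $171,008.
Year 2: 4,950 × $8 = $39,600. Book value $131,408.
Year 3: 1,134 × $8 = $9,072. Book value $122,336.
Year 4: 5,157 × $8 = $41,256. Book value $81,080.
Year 5: 1,192 × $8 = $9,536. Book value $71,544.
Accumulated through year 5 = $197,016 − $71,544 = $125,472.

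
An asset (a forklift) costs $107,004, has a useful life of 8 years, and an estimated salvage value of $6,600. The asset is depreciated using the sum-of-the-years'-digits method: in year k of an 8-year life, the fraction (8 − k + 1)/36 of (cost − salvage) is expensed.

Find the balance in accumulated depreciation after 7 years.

$97,615

Depreciable base = $107,004 − $6,600 = $100,404.
Sum of the years' digits = 8+7+6+5+4+3+2+1 = 36.
Year 1: $100,404 × 8/36 = $22,312. Book value $84,692.
Year 2: $100,404 × 7/36 = $19,523. Book value $65,169.
Year 3: $100,404 × 6/36 = $16,734. Book value $48,435.
Year 4: $100,404 × 5/36 = $13,945. Book value $34,490.
Year 5: $100,404 × 4/36 = $11,156. Book value $23,334.
Year 6: $100,404 × 3/36 = $8,367. Book value $14,967.
Year 7: $100,404 × 2/36 = $5,578. Book value $9,389.
Accumulated through year 7 = $107,004 − $9,389 = $97,615.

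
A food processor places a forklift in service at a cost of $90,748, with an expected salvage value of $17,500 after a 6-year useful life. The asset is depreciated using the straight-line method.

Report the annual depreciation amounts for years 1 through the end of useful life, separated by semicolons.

$12,208; $12,208; $12,208; $12,208; $12,208; $12,208

Depreciable base = $90,748 − $17,500 = $73,248.
Annual expense = $73,248 / 6 = $12,208.
End of year 1: book value $78,540.
End of year 2: book value $66,332.
End of year 3: book value $54,124.
End of year 4: book value $41,916.
End of year 5: book value $29,708.
End of year 6: book value $17,500.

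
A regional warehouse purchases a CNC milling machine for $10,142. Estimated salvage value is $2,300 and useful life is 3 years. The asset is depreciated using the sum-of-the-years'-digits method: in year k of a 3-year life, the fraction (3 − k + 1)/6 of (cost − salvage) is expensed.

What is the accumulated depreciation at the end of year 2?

Depreciable base = $10,142 − $2,300 = $7,842.
Sum of the years' digits = 3+2+1 = 6.
Year 1: $7,842 × 3/6 = $3,921. Book value $6,221.
Year 2: $7,842 × 2/6 = $2,614. Book value $3,607.
Accumulated through year 2 = $10,142 − $3,607 = $6,535.

$6,535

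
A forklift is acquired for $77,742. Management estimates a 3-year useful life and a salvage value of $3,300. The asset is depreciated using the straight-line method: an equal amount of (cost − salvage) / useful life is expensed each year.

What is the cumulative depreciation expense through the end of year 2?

$49,628

Depreciable base = $77,742 − $3,300 = $74,442.
Annual expense = $74,442 / 3 = $24,814.
End of year 1: book value $52,928.
End of year 2: book value $28,114.
Accumulated through year 2 = $77,742 − $28,114 = $49,628.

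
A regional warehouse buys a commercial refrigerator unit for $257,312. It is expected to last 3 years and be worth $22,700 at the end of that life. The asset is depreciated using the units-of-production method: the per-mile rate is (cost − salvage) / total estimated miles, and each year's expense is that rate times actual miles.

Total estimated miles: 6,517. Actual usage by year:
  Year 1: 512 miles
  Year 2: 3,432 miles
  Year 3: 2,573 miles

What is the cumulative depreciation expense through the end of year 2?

Depreciable base = $257,312 − $22,700 = $234,612.
Rate = $234,612 / 6,517 miles = $36 per mile.
Year 1: 512 × $36 = $18,432. Book value $238,880.
Year 2: 3,432 × $36 = $123,552. Book value $115,328.
Accumulated through year 2 = $257,312 − $115,328 = $141,984.

$141,984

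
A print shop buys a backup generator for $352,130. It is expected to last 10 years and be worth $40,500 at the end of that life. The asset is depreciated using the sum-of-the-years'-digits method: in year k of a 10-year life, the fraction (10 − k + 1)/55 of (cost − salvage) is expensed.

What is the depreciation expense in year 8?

$16,998

Depreciable base = $352,130 − $40,500 = $311,630.
Sum of the years' digits = 10+9+8+7+6+5+4+3+2+1 = 55.
Year 1: $311,630 × 10/55 = $56,660. Book value $295,470.
Year 2: $311,630 × 9/55 = $50,994. Book value $244,476.
Year 3: $311,630 × 8/55 = $45,328. Book value $199,148.
Year 4: $311,630 × 7/55 = $39,662. Book value $159,486.
Year 5: $311,630 × 6/55 = $33,996. Book value $125,490.
Year 6: $311,630 × 5/55 = $28,330. Book value $97,160.
Year 7: $311,630 × 4/55 = $22,664. Book value $74,496.
Year 8: $311,630 × 3/55 = $16,998. Book value $57,498.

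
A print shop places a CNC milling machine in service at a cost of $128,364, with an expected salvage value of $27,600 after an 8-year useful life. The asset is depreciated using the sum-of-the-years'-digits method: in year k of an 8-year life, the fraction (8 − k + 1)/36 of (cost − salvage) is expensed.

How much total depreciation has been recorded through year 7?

Depreciable base = $128,364 − $27,600 = $100,764.
Sum of the years' digits = 8+7+6+5+4+3+2+1 = 36.
Year 1: $100,764 × 8/36 = $22,392. Book value $105,972.
Year 2: $100,764 × 7/36 = $19,593. Book value $86,379.
Year 3: $100,764 × 6/36 = $16,794. Book value $69,585.
Year 4: $100,764 × 5/36 = $13,995. Book value $55,590.
Year 5: $100,764 × 4/36 = $11,196. Book value $44,394.
Year 6: $100,764 × 3/36 = $8,397. Book value $35,997.
Year 7: $100,764 × 2/36 = $5,598. Book value $30,399.
Accumulated through year 7 = $128,364 − $30,399 = $97,965.

$97,965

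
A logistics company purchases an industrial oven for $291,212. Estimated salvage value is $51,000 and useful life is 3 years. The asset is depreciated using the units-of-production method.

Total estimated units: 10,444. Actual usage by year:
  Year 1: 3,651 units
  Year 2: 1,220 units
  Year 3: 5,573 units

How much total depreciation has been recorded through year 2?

$112,033

Depreciable base = $291,212 − $51,000 = $240,212.
Rate = $240,212 / 10,444 units = $23 per unit.
Year 1: 3,651 × $23 = $83,973. Book value $207,239.
Year 2: 1,220 × $23 = $28,060. Book value $179,179.
Accumulated through year 2 = $291,212 − $179,179 = $112,033.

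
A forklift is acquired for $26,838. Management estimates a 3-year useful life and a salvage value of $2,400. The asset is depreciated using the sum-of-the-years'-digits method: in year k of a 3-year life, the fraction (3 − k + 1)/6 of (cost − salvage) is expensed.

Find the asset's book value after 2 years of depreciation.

$6,473

Depreciable base = $26,838 − $2,400 = $24,438.
Sum of the years' digits = 3+2+1 = 6.
Year 1: $24,438 × 3/6 = $12,219. Book value $14,619.
Year 2: $24,438 × 2/6 = $8,146. Book value $6,473.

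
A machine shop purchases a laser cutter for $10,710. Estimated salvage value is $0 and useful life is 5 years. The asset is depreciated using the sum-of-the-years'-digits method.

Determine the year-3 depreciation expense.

$2,142

Depreciable base = $10,710 − $0 = $10,710.
Sum of the years' digits = 5+4+3+2+1 = 15.
Year 1: $10,710 × 5/15 = $3,570. Book value $7,140.
Year 2: $10,710 × 4/15 = $2,856. Book value $4,284.
Year 3: $10,710 × 3/15 = $2,142. Book value $2,142.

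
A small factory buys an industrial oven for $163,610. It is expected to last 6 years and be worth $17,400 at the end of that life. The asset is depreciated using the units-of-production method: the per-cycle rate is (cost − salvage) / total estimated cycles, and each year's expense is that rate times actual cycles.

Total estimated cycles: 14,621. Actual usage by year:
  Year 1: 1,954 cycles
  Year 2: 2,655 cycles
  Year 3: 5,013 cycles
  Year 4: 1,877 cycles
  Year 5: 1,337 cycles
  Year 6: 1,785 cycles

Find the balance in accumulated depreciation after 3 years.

Depreciable base = $163,610 − $17,400 = $146,210.
Rate = $146,210 / 14,621 cycles = $10 per cycle.
Year 1: 1,954 × $10 = $19,540. Book value $144,070.
Year 2: 2,655 × $10 = $26,550. Book value $117,520.
Year 3: 5,013 × $10 = $50,130. Book value $67,390.
Accumulated through year 3 = $163,610 − $67,390 = $96,220.

$96,220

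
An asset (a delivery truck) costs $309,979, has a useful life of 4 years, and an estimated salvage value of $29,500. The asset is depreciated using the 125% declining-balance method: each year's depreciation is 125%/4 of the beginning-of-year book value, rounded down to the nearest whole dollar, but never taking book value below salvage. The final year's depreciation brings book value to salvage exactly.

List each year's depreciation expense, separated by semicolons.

Depreciable base = $309,979 − $29,500 = $280,479.
Year 1: ⌊$309,979 × 125%/4⌋ = $96,868. Book value $213,111.
Year 2: ⌊$213,111 × 125%/4⌋ = $66,597. Book value $146,514.
Year 3: ⌊$146,514 × 125%/4⌋ = $45,785. Book value $100,729.
Year 4 (final): $100,729 − $29,500 = $71,229. Book value $29,500.

$96,868; $66,597; $45,785; $71,229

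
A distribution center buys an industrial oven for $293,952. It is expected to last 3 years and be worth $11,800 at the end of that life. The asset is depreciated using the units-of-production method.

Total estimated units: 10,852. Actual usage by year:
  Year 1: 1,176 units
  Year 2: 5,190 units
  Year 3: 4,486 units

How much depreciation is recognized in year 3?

Depreciable base = $293,952 − $11,800 = $282,152.
Rate = $282,152 / 10,852 units = $26 per unit.
Year 1: 1,176 × $26 = $30,576. Book value $263,376.
Year 2: 5,190 × $26 = $134,940. Book value $128,436.
Year 3: 4,486 × $26 = $116,636. Book value $11,800.

$116,636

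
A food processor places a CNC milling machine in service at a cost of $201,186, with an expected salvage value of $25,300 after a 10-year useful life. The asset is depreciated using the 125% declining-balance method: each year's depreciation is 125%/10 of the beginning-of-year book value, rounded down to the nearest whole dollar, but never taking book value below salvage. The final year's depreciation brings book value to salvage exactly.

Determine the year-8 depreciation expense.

Depreciable base = $201,186 − $25,300 = $175,886.
Year 1: ⌊$201,186 × 125%/10⌋ = $25,148. Book value $176,038.
Year 2: ⌊$176,038 × 125%/10⌋ = $22,004. Book value $154,034.
Year 3: ⌊$154,034 × 125%/10⌋ = $19,254. Book value $134,780.
Year 4: ⌊$134,780 × 125%/10⌋ = $16,847. Book value $117,933.
Year 5: ⌊$117,933 × 125%/10⌋ = $14,741. Book value $103,192.
Year 6: ⌊$103,192 × 125%/10⌋ = $12,899. Book value $90,293.
Year 7: ⌊$90,293 × 125%/10⌋ = $11,286. Book value $79,007.
Year 8: ⌊$79,007 × 125%/10⌋ = $9,875. Book value $69,132.

$9,875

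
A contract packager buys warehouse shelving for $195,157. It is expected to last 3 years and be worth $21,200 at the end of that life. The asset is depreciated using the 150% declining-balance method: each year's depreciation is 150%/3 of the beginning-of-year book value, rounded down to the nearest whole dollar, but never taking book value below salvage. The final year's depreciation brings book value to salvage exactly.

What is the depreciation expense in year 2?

Depreciable base = $195,157 − $21,200 = $173,957.
Year 1: ⌊$195,157 × 150%/3⌋ = $97,578. Book value $97,579.
Year 2: ⌊$97,579 × 150%/3⌋ = $48,789. Book value $48,790.

$48,789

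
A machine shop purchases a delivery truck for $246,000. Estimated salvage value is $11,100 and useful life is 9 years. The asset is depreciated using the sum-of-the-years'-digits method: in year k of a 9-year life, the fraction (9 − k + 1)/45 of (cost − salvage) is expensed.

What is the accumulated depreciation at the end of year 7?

$219,240

Depreciable base = $246,000 − $11,100 = $234,900.
Sum of the years' digits = 9+8+7+6+5+4+3+2+1 = 45.
Year 1: $234,900 × 9/45 = $46,980. Book value $199,020.
Year 2: $234,900 × 8/45 = $41,760. Book value $157,260.
Year 3: $234,900 × 7/45 = $36,540. Book value $120,720.
Year 4: $234,900 × 6/45 = $31,320. Book value $89,400.
Year 5: $234,900 × 5/45 = $26,100. Book value $63,300.
Year 6: $234,900 × 4/45 = $20,880. Book value $42,420.
Year 7: $234,900 × 3/45 = $15,660. Book value $26,760.
Accumulated through year 7 = $246,000 − $26,760 = $219,240.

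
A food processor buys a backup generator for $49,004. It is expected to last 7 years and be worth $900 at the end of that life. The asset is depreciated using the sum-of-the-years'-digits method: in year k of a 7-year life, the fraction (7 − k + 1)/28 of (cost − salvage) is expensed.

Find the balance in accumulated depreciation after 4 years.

Depreciable base = $49,004 − $900 = $48,104.
Sum of the years' digits = 7+6+5+4+3+2+1 = 28.
Year 1: $48,104 × 7/28 = $12,026. Book value $36,978.
Year 2: $48,104 × 6/28 = $10,308. Book value $26,670.
Year 3: $48,104 × 5/28 = $8,590. Book value $18,080.
Year 4: $48,104 × 4/28 = $6,872. Book value $11,208.
Accumulated through year 4 = $49,004 − $11,208 = $37,796.

$37,796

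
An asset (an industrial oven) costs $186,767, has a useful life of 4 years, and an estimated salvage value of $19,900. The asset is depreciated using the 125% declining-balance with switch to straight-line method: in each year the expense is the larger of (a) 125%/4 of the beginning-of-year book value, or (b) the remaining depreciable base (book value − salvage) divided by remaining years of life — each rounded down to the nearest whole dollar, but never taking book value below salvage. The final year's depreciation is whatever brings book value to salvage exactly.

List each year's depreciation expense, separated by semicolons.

Depreciable base = $186,767 − $19,900 = $166,867.
Year 1: DB = ⌊$186,767 × 125%/4⌋ = $58,364; SL = ⌊$166,867/4⌋ = $41,716 → take DB $58,364. Book value $128,403.
Year 2: DB = ⌊$128,403 × 125%/4⌋ = $40,125; SL = ⌊$108,503/3⌋ = $36,167 → take DB $40,125. Book value $88,278.
Year 3: DB = ⌊$88,278 × 125%/4⌋ = $27,586; SL = ⌊$68,378/2⌋ = $34,189 → take SL $34,189. Book value $54,089.
Year 4 (final): $54,089 − $19,900 = $34,189. Book value $19,900.

$58,364; $40,125; $34,189; $34,189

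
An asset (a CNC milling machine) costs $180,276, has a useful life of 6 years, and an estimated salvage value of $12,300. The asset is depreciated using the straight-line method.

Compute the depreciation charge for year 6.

Depreciable base = $180,276 − $12,300 = $167,976.
Annual expense = $167,976 / 6 = $27,996.

$27,996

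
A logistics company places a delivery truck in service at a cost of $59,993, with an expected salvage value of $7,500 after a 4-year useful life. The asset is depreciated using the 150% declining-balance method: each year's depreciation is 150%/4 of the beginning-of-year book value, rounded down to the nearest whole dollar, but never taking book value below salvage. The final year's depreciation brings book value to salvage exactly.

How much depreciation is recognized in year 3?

Depreciable base = $59,993 − $7,500 = $52,493.
Year 1: ⌊$59,993 × 150%/4⌋ = $22,497. Book value $37,496.
Year 2: ⌊$37,496 × 150%/4⌋ = $14,061. Book value $23,435.
Year 3: ⌊$23,435 × 150%/4⌋ = $8,788. Book value $14,647.

$8,788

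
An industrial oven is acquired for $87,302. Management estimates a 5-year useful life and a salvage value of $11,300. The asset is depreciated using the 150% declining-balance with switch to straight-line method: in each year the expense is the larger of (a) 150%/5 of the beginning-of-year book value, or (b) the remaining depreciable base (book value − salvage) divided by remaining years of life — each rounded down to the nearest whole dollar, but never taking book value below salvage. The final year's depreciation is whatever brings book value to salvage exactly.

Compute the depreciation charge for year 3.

$12,833

Depreciable base = $87,302 − $11,300 = $76,002.
Year 1: DB = ⌊$87,302 × 150%/5⌋ = $26,190; SL = ⌊$76,002/5⌋ = $15,200 → take DB $26,190. Book value $61,112.
Year 2: DB = ⌊$61,112 × 150%/5⌋ = $18,333; SL = ⌊$49,812/4⌋ = $12,453 → take DB $18,333. Book value $42,779.
Year 3: DB = ⌊$42,779 × 150%/5⌋ = $12,833; SL = ⌊$31,479/3⌋ = $10,493 → take DB $12,833. Book value $29,946.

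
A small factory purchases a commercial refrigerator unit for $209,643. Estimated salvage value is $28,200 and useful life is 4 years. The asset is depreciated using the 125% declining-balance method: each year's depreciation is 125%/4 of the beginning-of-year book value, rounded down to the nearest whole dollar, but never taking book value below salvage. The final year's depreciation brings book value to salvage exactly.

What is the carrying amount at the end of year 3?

$68,125

Depreciable base = $209,643 − $28,200 = $181,443.
Year 1: ⌊$209,643 × 125%/4⌋ = $65,513. Book value $144,130.
Year 2: ⌊$144,130 × 125%/4⌋ = $45,040. Book value $99,090.
Year 3: ⌊$99,090 × 125%/4⌋ = $30,965. Book value $68,125.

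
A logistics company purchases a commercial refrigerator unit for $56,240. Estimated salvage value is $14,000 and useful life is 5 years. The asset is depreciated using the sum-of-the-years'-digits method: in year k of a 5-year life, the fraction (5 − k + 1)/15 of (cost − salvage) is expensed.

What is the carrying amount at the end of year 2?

$30,896

Depreciable base = $56,240 − $14,000 = $42,240.
Sum of the years' digits = 5+4+3+2+1 = 15.
Year 1: $42,240 × 5/15 = $14,080. Book value $42,160.
Year 2: $42,240 × 4/15 = $11,264. Book value $30,896.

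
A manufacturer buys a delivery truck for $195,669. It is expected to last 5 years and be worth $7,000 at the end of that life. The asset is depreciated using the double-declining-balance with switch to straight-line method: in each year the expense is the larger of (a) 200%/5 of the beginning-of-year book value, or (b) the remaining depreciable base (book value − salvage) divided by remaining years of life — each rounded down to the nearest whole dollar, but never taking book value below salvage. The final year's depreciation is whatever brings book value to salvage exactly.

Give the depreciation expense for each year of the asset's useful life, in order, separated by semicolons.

Depreciable base = $195,669 − $7,000 = $188,669.
Year 1: DB = ⌊$195,669 × 200%/5⌋ = $78,267; SL = ⌊$188,669/5⌋ = $37,733 → take DB $78,267. Book value $117,402.
Year 2: DB = ⌊$117,402 × 200%/5⌋ = $46,960; SL = ⌊$110,402/4⌋ = $27,600 → take DB $46,960. Book value $70,442.
Year 3: DB = ⌊$70,442 × 200%/5⌋ = $28,176; SL = ⌊$63,442/3⌋ = $21,147 → take DB $28,176. Book value $42,266.
Year 4: DB = ⌊$42,266 × 200%/5⌋ = $16,906; SL = ⌊$35,266/2⌋ = $17,633 → take SL $17,633. Book value $24,633.
Year 5 (final): $24,633 − $7,000 = $17,633. Book value $7,000.

$78,267; $46,960; $28,176; $17,633; $17,633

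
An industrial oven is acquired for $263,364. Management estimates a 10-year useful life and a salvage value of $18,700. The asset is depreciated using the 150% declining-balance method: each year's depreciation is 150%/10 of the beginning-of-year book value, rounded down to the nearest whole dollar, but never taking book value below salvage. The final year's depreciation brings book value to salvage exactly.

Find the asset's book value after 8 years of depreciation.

$71,767

Depreciable base = $263,364 − $18,700 = $244,664.
Year 1: ⌊$263,364 × 150%/10⌋ = $39,504. Book value $223,860.
Year 2: ⌊$223,860 × 150%/10⌋ = $33,579. Book value $190,281.
Year 3: ⌊$190,281 × 150%/10⌋ = $28,542. Book value $161,739.
Year 4: ⌊$161,739 × 150%/10⌋ = $24,260. Book value $137,479.
Year 5: ⌊$137,479 × 150%/10⌋ = $20,621. Book value $116,858.
Year 6: ⌊$116,858 × 150%/10⌋ = $17,528. Book value $99,330.
Year 7: ⌊$99,330 × 150%/10⌋ = $14,899. Book value $84,431.
Year 8: ⌊$84,431 × 150%/10⌋ = $12,664. Book value $71,767.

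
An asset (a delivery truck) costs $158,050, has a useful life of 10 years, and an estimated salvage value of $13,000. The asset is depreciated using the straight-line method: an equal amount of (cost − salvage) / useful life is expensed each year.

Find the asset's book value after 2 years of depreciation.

$129,040

Depreciable base = $158,050 − $13,000 = $145,050.
Annual expense = $145,050 / 10 = $14,505.
End of year 1: book value $143,545.
End of year 2: book value $129,040.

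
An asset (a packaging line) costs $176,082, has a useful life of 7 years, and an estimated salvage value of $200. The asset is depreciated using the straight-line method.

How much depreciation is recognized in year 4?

$25,126

Depreciable base = $176,082 − $200 = $175,882.
Annual expense = $175,882 / 7 = $25,126.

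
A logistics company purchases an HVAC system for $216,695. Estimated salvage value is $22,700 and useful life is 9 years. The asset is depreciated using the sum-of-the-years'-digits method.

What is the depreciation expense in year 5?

Depreciable base = $216,695 − $22,700 = $193,995.
Sum of the years' digits = 9+8+7+6+5+4+3+2+1 = 45.
Year 1: $193,995 × 9/45 = $38,799. Book value $177,896.
Year 2: $193,995 × 8/45 = $34,488. Book value $143,408.
Year 3: $193,995 × 7/45 = $30,177. Book value $113,231.
Year 4: $193,995 × 6/45 = $25,866. Book value $87,365.
Year 5: $193,995 × 5/45 = $21,555. Book value $65,810.

$21,555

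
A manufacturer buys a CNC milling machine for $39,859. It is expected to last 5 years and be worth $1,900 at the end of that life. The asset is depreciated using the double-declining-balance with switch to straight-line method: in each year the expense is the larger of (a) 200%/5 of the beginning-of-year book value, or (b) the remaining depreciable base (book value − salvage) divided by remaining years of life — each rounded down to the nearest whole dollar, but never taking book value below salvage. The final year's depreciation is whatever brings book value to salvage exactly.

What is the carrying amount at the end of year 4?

Depreciable base = $39,859 − $1,900 = $37,959.
Year 1: DB = ⌊$39,859 × 200%/5⌋ = $15,943; SL = ⌊$37,959/5⌋ = $7,591 → take DB $15,943. Book value $23,916.
Year 2: DB = ⌊$23,916 × 200%/5⌋ = $9,566; SL = ⌊$22,016/4⌋ = $5,504 → take DB $9,566. Book value $14,350.
Year 3: DB = ⌊$14,350 × 200%/5⌋ = $5,740; SL = ⌊$12,450/3⌋ = $4,150 → take DB $5,740. Book value $8,610.
Year 4: DB = ⌊$8,610 × 200%/5⌋ = $3,444; SL = ⌊$6,710/2⌋ = $3,355 → take DB $3,444. Book value $5,166.

$5,166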